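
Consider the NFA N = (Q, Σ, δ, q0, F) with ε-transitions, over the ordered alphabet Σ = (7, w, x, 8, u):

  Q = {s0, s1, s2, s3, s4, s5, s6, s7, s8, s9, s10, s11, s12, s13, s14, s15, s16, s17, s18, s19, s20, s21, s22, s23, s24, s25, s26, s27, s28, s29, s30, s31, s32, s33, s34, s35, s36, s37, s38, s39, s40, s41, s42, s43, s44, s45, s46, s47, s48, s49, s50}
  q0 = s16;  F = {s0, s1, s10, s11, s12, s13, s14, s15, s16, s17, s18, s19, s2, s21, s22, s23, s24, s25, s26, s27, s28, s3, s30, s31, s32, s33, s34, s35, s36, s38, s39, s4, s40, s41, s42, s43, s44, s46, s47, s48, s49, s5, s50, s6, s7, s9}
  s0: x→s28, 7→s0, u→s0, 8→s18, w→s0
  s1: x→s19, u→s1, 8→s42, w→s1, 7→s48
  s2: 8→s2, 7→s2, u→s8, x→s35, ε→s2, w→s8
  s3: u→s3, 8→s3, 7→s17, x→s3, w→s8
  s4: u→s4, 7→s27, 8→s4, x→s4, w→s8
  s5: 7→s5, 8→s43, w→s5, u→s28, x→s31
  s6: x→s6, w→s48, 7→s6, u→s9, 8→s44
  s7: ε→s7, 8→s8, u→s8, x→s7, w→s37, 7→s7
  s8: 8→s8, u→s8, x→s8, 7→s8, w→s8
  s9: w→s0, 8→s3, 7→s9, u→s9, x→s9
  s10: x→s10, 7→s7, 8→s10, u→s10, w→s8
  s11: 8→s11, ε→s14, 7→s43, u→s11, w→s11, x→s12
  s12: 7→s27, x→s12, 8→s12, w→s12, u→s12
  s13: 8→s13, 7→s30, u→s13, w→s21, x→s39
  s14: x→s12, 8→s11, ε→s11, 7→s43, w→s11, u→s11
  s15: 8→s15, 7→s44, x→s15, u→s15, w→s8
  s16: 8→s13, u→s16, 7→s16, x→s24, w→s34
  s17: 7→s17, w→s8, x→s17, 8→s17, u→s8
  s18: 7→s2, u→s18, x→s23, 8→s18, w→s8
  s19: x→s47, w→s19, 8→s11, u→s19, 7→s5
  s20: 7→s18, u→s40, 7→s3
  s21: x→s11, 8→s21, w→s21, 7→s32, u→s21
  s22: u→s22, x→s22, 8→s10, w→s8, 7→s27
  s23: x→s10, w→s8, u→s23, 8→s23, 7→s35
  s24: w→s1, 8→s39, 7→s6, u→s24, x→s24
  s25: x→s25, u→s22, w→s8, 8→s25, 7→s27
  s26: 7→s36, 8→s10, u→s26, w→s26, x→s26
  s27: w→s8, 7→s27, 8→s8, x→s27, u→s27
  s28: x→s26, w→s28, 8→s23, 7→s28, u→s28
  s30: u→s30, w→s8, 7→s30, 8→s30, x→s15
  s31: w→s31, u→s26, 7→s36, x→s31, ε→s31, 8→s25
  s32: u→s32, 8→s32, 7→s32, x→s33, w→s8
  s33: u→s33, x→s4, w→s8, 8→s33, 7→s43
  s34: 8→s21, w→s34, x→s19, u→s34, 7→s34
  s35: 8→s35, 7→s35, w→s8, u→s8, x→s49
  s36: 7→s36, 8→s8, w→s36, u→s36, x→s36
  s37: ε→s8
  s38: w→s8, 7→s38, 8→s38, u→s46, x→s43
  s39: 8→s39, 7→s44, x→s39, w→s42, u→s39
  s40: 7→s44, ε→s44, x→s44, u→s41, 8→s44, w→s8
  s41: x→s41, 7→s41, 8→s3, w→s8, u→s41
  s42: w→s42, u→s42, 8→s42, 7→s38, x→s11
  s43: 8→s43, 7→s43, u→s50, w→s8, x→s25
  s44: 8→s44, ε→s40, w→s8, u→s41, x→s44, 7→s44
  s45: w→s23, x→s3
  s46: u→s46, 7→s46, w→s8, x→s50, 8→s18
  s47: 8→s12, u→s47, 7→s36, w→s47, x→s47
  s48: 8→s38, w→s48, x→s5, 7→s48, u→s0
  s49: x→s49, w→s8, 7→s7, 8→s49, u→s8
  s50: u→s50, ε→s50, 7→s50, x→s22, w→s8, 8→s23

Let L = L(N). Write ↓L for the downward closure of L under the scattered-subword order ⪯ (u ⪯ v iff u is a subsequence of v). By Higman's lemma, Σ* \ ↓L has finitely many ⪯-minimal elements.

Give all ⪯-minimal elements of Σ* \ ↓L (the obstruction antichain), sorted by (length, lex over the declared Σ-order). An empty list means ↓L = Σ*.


|Q|=51, |F|=46, |δ|=249 (9 ε).
min D↑ (45 st, q0=0, F={18}): 0:7→0,w→1,x→2,8→3,u→0 1:7→1,w→1,x→4,8→5,u→1 2:7→6,w→7,x→2,8→8,u→2 3:7→9,w→5,x→8,8→3,u→3 4:7→10,w→4,x→11,8→12,u→4 5:7→13,w→5,x→12,8→5,u→5 6:7→6,w→14,x→6,8→15,u→16 7:7→14,w→7,x→4,8→17,u→7 8:7→15,w→17,x→8,8→8,u→8 9:7→9,w→18,x→19,8→9,u→9 10:7→10,w→10,x→20,8→21,u→22 11:7→23,w→11,x→11,8→24,u→11 12:7→21,w→12,x→24,8→12,u→12 13:7→13,w→18,x→25,8→13,u→13 14:7→14,w→14,x→10,8→26,u→27 15:7→15,w→18,x→15,8→15,u→28 16:7→16,w→27,x→16,8→29,u→16 17:7→26,w→17,x→12,8→17,u→17 18:7→18,w→18,x→18,8→18,u→18 19:7→15,w→18,x→19,8→19,u→19 20:7→23,w→20,x→20,8→30,u→31 21:7→21,w→18,x→30,8→21,u→32 22:7→22,w→22,x→31,8→33,u→22 23:7→23,w→23,x→23,8→18,u→23 24:7→34,w→24,x→24,8→24,u→24 25:7→21,w→18,x→35,8→25,u→25 26:7→26,w→18,x→21,8→26,u→36 27:7→27,w→27,x→22,8→37,u→27 28:7→28,w→18,x→28,8→29,u→28 29:7→38,w→18,x→29,8→29,u→29 30:7→34,w→18,x→30,8→30,u→39 31:7→23,w→31,x→31,8→40,u→31 32:7→32,w→18,x→39,8→33,u→32 33:7→41,w→18,x→40,8→33,u→33 34:7→34,w→18,x→34,8→18,u→34 35:7→34,w→18,x→35,8→35,u→35 36:7→36,w→18,x→32,8→37,u→36 37:7→42,w→18,x→33,8→37,u→37 38:7→38,w→18,x→38,8→38,u→18 39:7→34,w→18,x→39,8→40,u→39 40:7→43,w→18,x→40,8→40,u→40 41:7→41,w→18,x→44,8→41,u→18 42:7→42,w→18,x→41,8→42,u→18 43:7→43,w→18,x→43,8→18,u→18 44:7→43,w→18,x→44,8→44,u→18 (ε-aug+det+¬).
'87w': N↓-sim [48, 33, 26, 2] end={s37,s8} — reject; 3/3 single-dels accept.
'x78w': run [48, 42, 30, 21, 2] end={s37,s8} ∉↓L; 4/4 single-dels accept.
'wxx78': N↓-sim [48, 35, 24, 14, 5, 1] end={s8} — reject; 5/5 deletions ∈↓L.
'x7u87u': |S_i|=[48, 42, 30, 21, 11, 7, 1] end={s8} rej; 6/6 deletions ∈↓L.
4 obstructions.

A = [87w, x78w, wxx78, x7u87u].


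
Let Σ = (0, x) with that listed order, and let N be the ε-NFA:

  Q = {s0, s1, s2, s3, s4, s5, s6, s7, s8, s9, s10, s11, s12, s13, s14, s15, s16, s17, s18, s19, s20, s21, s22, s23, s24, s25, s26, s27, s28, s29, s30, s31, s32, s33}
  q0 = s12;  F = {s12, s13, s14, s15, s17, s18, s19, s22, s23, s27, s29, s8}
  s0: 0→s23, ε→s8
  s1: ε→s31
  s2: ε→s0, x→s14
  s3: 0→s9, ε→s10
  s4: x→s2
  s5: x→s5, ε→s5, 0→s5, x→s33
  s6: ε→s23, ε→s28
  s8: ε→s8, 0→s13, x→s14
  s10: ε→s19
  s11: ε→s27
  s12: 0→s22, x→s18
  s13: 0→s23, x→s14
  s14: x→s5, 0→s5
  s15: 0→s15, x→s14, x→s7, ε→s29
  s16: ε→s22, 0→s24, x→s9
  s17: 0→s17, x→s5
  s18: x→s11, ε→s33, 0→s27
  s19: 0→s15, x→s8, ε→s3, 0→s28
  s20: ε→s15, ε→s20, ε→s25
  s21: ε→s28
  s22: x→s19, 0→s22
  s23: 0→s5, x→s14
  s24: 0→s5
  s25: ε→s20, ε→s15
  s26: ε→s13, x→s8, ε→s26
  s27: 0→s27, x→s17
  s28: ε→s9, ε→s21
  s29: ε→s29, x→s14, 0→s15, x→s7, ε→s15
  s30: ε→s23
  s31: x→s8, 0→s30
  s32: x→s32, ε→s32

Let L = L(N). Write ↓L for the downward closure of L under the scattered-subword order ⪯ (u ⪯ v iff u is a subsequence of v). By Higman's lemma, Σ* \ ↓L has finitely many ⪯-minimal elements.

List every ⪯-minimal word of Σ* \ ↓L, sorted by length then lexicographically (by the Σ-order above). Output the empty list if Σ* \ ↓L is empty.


Antichain: [x0xx, xxxx, 0x0x0, 0xxx0, 0xx000].

|Q|=34, |F|=12, |δ|=69 (28 ε).
min D↑ (12 st, q0=0, F={10}): 0:0→1,x→2 1:0→1,x→3 2:0→4,x→4 3:0→5,x→6 4:0→4,x→7 5:0→5,x→8 6:0→9,x→8 7:0→7,x→10 8:0→10,x→10 9:0→11,x→8 10:0→10,x→10 11:0→10,x→8.
'x0xx': |S_i|=[21, 19, 13, 5, 2] end={s33,s5} — reject; 4/4 deletions ∈↓L.
'xxxx': run [21, 19, 10, 4, 2] end={s33,s5} — reject; 4/4 del acc.
'0x0x0': N↓-sim [21, 18, 16, 12, 4, 2] end={s33,s5} ∉↓L; 5/5 single-dels accept.
'0xxx0': N↓-sim [21, 18, 16, 7, 3, 2] end={s33,s5} rej; 5/5 single-dels accept.
'0xx000': run [21, 18, 16, 7, 5, 4, 2] end={s33,s5} ∉↓L; 6/6 del acc.
5 words, ⪯-incomp.


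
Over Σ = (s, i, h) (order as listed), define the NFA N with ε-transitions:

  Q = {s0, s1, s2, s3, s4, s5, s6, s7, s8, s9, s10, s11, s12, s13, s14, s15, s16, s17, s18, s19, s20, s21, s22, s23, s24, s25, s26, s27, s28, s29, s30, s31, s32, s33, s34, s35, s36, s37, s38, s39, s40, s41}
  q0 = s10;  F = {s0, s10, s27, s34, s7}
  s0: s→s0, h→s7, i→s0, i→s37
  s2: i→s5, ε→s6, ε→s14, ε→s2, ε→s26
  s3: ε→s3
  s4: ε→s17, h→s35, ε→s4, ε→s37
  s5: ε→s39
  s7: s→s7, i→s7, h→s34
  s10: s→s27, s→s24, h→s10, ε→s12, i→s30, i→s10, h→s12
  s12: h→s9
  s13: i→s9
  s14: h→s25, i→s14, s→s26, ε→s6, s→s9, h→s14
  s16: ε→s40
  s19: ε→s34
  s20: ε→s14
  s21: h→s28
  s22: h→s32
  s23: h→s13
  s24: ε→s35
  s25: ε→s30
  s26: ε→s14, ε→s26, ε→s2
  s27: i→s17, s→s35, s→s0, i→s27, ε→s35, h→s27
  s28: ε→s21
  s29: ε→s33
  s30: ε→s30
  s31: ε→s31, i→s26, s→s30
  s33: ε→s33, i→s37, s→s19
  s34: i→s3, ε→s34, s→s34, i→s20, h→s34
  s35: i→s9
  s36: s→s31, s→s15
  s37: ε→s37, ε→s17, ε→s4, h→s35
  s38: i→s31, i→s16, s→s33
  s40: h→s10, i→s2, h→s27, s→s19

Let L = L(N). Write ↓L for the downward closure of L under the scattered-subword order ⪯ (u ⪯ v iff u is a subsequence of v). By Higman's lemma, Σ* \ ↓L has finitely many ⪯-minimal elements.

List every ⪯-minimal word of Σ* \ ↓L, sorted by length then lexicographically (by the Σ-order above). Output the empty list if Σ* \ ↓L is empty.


A = [sshhi].

|Q|=42, |F|=5, |δ|=78 (29 ε).
min D↑ (6 st, q0=0, F={5}): 0:s→1,i→0,h→0 1:s→2,i→1,h→1 2:s→2,i→2,h→3 3:s→3,i→3,h→4 4:s→4,i→5,h→4 5:s→5,i→5,h→5 (ε-aug+det+¬).
'sshhi': N↓-sim [22, 20, 18, 14, 12, 11] end={s14,s2,s20,s25,s26,s3,s30,s39,s5,s6,s9} — reject; 5/5 del acc.
1 words, ⪯-incomp.


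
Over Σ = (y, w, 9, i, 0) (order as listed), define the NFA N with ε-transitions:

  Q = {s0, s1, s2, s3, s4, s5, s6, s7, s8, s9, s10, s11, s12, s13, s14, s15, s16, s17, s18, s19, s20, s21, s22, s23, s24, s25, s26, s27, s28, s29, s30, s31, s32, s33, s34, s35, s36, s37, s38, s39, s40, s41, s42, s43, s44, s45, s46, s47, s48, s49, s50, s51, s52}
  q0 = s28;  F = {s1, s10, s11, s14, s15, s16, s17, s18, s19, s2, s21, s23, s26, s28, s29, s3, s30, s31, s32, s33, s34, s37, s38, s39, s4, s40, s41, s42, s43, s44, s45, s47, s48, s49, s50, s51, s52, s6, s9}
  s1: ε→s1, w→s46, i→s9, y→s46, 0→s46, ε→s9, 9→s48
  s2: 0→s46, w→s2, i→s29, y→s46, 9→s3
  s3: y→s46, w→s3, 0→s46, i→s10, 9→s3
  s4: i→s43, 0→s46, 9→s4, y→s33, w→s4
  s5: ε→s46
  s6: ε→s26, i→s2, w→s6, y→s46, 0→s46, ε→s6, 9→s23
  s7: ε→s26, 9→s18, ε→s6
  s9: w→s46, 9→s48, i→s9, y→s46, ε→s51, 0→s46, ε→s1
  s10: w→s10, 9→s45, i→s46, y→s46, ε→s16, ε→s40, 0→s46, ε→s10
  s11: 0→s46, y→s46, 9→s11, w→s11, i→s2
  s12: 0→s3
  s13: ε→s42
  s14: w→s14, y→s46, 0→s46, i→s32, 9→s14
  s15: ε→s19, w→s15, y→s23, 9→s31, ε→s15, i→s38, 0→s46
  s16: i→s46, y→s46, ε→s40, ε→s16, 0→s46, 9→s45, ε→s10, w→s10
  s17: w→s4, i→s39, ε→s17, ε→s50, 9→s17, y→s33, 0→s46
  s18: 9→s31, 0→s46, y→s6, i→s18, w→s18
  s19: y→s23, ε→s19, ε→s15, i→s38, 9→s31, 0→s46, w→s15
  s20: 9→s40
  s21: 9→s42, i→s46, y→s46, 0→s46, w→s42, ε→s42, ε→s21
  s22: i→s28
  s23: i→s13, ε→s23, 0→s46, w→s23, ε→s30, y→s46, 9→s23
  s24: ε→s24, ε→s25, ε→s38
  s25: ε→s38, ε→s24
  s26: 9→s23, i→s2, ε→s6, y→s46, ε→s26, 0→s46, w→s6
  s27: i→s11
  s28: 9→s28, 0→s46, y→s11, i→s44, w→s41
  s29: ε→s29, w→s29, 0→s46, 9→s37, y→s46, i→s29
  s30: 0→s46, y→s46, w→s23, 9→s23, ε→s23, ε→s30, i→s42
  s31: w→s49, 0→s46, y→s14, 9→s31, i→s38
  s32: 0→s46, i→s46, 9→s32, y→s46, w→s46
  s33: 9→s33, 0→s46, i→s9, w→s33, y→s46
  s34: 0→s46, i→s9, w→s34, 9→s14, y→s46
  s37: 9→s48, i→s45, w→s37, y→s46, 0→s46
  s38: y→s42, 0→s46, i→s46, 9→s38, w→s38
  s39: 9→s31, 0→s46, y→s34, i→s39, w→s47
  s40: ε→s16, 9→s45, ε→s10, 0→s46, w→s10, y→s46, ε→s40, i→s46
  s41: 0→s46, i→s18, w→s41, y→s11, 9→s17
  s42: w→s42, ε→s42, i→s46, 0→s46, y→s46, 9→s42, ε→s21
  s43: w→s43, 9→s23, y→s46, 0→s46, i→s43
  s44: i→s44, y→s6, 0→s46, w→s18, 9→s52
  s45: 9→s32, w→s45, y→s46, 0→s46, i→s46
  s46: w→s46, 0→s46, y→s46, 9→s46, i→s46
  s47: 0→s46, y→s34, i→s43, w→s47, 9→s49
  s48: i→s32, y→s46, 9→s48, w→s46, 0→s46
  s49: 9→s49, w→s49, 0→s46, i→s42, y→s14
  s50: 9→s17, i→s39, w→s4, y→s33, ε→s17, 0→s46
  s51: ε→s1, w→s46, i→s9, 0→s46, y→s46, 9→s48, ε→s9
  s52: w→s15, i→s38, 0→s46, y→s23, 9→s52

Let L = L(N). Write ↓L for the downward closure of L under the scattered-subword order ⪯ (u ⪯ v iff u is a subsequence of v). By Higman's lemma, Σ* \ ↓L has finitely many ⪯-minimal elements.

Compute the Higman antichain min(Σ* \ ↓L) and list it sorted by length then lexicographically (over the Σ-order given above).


|Q|=53, |F|=39, |δ|=249 (44 ε).
min D↑ (31 st, q0=0, F={4}): 0:y→1,w→2,9→0,i→3,0→4 1:y→4,w→1,9→1,i→5,0→4 2:y→1,w→2,9→6,i→7,0→4 3:y→8,w→7,9→9,i→3,0→4 4:y→4,w→4,9→4,i→4,0→4 5:y→4,w→5,9→10,i→11,0→4 6:y→12,w→13,9→6,i→14,0→4 7:y→8,w→7,9→15,i→7,0→4 8:y→4,w→8,9→16,i→5,0→4 9:y→16,w→17,9→9,i→18,0→4 10:y→4,w→10,9→10,i→19,0→4 11:y→4,w→11,9→20,i→11,0→4 12:y→4,w→12,9→12,i→21,0→4 13:y→12,w→13,9→13,i→22,0→4 14:y→23,w→24,9→15,i→14,0→4 15:y→25,w→26,9→15,i→18,0→4 16:y→4,w→16,9→16,i→27,0→4 17:y→16,w→17,9→15,i→18,0→4 18:y→27,w→18,9→18,i→4,0→4 19:y→4,w→19,9→28,i→4,0→4 20:y→4,w→20,9→29,i→28,0→4 21:y→4,w→4,9→29,i→21,0→4 22:y→4,w→22,9→16,i→22,0→4 23:y→4,w→23,9→25,i→21,0→4 24:y→23,w→24,9→26,i→22,0→4 25:y→4,w→25,9→25,i→30,0→4 26:y→25,w→26,9→26,i→27,0→4 27:y→4,w→27,9→27,i→4,0→4 28:y→4,w→28,9→30,i→4,0→4 29:y→4,w→4,9→29,i→30,0→4 30:y→4,w→4,9→30,i→4,0→4 (ε-aug+det+¬).
'0': run [41, 1] end={s46} ∉↓L; 1/1 single-dels accept.
'yy': run [41, 25, 1] end={s46} rej; 2/2 del acc.
'i9ii': N↓-sim [41, 34, 21, 10, 1] end={s46} — reject; 4/4 single-dels accept.
'w9yiw': N↓-sim [41, 38, 32, 11, 6, 1] end={s46} rej; 5/5 deletions ∈↓L.
'w9wiy': |S_i|=[41, 38, 32, 28, 20, 1] end={s46} — reject; 5/5 del acc.
'yii99w': |S_i|=[41, 25, 17, 12, 5, 3, 1] end={s46} — reject; 6/6 deletions ∈↓L.
6 minimals (antichain).

min(Σ*\↓L) = [0, yy, i9ii, w9yiw, w9wiy, yii99w].


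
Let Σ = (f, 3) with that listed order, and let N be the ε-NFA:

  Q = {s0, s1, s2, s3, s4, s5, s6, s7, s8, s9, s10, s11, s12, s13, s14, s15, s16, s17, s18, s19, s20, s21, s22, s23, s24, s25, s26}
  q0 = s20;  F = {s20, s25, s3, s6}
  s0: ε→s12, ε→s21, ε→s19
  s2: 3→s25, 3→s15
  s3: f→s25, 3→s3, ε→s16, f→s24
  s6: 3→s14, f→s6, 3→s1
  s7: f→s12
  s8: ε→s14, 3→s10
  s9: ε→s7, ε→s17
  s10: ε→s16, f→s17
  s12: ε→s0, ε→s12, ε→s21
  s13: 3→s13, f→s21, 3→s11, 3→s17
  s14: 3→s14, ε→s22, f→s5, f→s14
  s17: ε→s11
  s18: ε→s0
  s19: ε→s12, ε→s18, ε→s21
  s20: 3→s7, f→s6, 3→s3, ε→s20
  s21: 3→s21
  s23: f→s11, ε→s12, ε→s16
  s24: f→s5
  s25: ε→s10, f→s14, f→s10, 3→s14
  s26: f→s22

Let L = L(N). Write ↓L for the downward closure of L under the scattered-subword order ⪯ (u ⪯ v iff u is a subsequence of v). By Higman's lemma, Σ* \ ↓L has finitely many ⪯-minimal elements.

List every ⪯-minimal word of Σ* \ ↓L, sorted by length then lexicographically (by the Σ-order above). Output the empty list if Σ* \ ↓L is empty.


|Q|=27, |F|=4, |δ|=49 (21 ε).
min D↑ (5 st, q0=0, F={3}): 0:f→1,3→2 1:f→1,3→3 2:f→4,3→2 3:f→3,3→3 4:f→3,3→3 [Hopcroft].
'f3': |S_i|=[19, 16, 5] end={s1,s14,s21,s22,s5} — reject; 2/2 del acc.
'3ff': run [19, 17, 14, 7] end={s10,s11,s14,s16,s17,s22,s5} rej; 3/3 del acc.
2 words, ⪯-incomp.

Antichain: [f3, 3ff].


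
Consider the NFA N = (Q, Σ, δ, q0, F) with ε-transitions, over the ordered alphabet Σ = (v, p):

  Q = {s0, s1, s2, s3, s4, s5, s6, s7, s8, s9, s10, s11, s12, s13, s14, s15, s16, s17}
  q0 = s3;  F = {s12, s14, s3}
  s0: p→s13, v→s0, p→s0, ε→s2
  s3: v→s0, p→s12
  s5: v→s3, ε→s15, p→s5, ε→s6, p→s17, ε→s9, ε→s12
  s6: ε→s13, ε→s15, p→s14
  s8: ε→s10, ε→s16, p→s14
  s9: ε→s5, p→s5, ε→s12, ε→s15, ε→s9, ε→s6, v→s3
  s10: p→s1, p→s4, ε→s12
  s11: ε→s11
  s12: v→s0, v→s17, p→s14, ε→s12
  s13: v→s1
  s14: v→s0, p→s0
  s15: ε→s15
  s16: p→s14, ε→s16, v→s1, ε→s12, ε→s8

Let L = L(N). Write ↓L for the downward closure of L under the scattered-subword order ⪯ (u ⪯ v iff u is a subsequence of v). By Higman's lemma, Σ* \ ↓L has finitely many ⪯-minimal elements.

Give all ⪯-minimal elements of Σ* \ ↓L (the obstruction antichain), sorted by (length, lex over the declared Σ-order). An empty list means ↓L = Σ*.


min(Σ*\↓L) = [v, ppp].

|Q|=18, |F|=3, |δ|=43 (21 ε).
min D↑ (4 st, q0=0, F={1}): 0:v→1,p→2 1:v→1,p→1 2:v→1,p→3 3:v→1,p→1.
'v': N↓-sim [8, 5] end={s0,s1,s13,s17,s2} — reject; 1/1 deletions ∈↓L.
'ppp': |S_i|=[8, 7, 5, 4] end={s0,s1,s13,s2} rej; 3/3 single-dels accept.
2 minimals (antichain).


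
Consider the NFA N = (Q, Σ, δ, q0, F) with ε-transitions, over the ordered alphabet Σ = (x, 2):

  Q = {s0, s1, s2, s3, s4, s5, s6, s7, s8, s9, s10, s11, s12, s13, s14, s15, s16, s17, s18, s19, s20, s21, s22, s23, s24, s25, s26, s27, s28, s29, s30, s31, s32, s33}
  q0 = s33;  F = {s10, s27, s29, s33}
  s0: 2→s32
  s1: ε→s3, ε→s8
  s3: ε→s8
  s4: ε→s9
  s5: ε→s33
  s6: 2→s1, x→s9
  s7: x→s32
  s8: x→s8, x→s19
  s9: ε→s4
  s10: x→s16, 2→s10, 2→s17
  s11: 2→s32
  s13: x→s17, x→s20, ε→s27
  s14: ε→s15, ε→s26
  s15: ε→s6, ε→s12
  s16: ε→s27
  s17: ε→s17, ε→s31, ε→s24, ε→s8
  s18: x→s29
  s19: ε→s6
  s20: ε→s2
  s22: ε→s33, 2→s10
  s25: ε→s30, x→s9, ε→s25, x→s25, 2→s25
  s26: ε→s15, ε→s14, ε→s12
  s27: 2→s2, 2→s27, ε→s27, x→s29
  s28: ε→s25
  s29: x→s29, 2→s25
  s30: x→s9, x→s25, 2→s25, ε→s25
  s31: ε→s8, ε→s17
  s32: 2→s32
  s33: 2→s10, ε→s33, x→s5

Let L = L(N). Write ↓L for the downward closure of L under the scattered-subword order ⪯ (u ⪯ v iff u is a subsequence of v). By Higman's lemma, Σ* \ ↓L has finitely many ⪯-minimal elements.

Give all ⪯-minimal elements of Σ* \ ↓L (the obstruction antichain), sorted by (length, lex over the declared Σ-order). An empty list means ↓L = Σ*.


min(Σ*\↓L) = [2xx2].

|Q|=34, |F|=4, |δ|=58 (30 ε).
min D↑ (5 st, q0=0, F={4}): 0:x→0,2→1 1:x→2,2→1 2:x→3,2→2 3:x→3,2→4 4:x→4,2→4 (ε-aug+det+¬).
'2xx2': N↓-sim [19, 17, 13, 10, 9] end={s1,s19,s25,s3,s30,s4,s6,s8,s9} rej; 4/4 del acc.
1 words, ⪯-incomp.


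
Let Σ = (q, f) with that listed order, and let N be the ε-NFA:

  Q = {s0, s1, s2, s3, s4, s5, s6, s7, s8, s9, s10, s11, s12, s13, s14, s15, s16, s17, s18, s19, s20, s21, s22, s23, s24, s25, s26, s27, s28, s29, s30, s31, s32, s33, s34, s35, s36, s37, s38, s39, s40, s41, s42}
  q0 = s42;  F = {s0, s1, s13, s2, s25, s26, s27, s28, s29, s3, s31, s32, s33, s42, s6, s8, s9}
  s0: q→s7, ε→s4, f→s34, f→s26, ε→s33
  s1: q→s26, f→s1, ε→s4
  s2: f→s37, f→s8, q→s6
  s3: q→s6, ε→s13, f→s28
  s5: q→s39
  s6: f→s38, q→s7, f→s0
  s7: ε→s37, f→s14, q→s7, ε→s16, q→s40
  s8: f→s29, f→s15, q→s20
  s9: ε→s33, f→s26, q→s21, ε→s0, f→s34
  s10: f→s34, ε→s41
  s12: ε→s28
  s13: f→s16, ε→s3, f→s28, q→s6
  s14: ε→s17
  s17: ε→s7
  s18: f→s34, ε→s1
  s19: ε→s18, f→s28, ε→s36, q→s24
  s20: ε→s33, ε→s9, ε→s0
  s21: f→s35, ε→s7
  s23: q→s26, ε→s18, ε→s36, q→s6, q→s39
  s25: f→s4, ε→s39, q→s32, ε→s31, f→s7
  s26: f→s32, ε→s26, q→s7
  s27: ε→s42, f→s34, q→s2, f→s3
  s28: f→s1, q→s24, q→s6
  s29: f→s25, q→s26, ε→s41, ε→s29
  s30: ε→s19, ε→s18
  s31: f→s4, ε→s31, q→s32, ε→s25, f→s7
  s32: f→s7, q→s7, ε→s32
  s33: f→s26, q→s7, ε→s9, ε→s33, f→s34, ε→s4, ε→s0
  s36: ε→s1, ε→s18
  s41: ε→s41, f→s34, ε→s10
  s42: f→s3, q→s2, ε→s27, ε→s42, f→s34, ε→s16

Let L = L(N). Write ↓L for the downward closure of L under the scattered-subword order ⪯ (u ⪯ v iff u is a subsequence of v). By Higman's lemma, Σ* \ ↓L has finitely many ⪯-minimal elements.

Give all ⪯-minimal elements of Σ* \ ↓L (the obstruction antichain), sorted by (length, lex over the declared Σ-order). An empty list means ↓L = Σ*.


|Q|=43, |F|=17, |δ|=103 (44 ε).
min D↑ (13 st, q0=0, F={6}): 0:q→1,f→2 1:q→3,f→4 2:q→3,f→5 3:q→6,f→7 4:q→7,f→8 5:q→3,f→9 6:q→6,f→6 7:q→6,f→10 8:q→10,f→11 9:q→10,f→9 10:q→6,f→12 11:q→12,f→6 12:q→6,f→6.
'qqq': N↓-sim [34, 28, 18, 8] end={s14,s16,s17,s21,s35,s37,s40,s7} rej; 3/3 single-dels accept.
'fqq': |S_i|=[34, 31, 19, 8] end={s14,s16,s17,s21,s35,s37,s40,s7} ∉↓L; 3/3 single-dels accept.
'qffff': run [34, 28, 25, 18, 12, 7] end={s14,s16,s17,s37,s4,s40,s7} rej; 5/5 single-dels accept.
'fffqff': N↓-sim [34, 31, 27, 20, 10, 8, 6] end={s14,s16,s17,s37,s40,s7} ∉↓L; 6/6 del acc.
4 words, ⪯-incomp.

A = [qqq, fqq, qffff, fffqff].


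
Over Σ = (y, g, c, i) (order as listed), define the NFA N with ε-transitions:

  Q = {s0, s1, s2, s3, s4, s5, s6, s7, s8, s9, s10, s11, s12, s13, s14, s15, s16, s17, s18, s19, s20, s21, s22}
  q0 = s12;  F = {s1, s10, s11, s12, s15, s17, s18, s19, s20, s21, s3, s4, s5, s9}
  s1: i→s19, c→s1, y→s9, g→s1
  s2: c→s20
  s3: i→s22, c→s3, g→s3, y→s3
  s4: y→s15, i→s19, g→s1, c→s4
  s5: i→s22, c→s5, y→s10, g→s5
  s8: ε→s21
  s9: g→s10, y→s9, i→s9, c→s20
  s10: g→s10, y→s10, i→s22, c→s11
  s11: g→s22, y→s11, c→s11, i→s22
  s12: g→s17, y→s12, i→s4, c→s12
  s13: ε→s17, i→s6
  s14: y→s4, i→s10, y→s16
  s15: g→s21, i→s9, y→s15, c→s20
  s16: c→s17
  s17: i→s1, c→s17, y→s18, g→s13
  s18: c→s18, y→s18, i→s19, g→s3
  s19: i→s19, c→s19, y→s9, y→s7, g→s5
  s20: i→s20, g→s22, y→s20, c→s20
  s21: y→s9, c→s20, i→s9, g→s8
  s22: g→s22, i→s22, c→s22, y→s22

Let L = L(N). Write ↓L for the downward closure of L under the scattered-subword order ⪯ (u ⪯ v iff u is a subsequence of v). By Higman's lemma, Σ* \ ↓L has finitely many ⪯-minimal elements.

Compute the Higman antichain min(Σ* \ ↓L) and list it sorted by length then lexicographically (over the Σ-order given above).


|Q|=23, |F|=14, |δ|=69 (2 ε).
min D↑ (15 st, q0=0, F={12}): 0:y→0,g→1,c→0,i→2 1:y→3,g→1,c→1,i→4 2:y→5,g→4,c→2,i→6 3:y→3,g→7,c→3,i→6 4:y→8,g→4,c→4,i→6 5:y→5,g→9,c→10,i→8 6:y→8,g→11,c→6,i→6 7:y→7,g→7,c→7,i→12 8:y→8,g→13,c→10,i→8 9:y→8,g→9,c→10,i→8 10:y→10,g→12,c→10,i→10 11:y→13,g→11,c→11,i→12 12:y→12,g→12,c→12,i→12 13:y→13,g→13,c→14,i→12 14:y→14,g→12,c→14,i→12 (ε-aug+det+¬).
'gygi': run [19, 16, 10, 5, 1] end={s22} — reject; 4/4 del acc.
'iycg': run [19, 14, 9, 3, 1] end={s22} ∉↓L; 4/4 deletions ∈↓L.
'iigi': run [19, 14, 8, 4, 1] end={s22} ∉↓L; 4/4 deletions ∈↓L.
3 obstructions.

A = [gygi, iycg, iigi].


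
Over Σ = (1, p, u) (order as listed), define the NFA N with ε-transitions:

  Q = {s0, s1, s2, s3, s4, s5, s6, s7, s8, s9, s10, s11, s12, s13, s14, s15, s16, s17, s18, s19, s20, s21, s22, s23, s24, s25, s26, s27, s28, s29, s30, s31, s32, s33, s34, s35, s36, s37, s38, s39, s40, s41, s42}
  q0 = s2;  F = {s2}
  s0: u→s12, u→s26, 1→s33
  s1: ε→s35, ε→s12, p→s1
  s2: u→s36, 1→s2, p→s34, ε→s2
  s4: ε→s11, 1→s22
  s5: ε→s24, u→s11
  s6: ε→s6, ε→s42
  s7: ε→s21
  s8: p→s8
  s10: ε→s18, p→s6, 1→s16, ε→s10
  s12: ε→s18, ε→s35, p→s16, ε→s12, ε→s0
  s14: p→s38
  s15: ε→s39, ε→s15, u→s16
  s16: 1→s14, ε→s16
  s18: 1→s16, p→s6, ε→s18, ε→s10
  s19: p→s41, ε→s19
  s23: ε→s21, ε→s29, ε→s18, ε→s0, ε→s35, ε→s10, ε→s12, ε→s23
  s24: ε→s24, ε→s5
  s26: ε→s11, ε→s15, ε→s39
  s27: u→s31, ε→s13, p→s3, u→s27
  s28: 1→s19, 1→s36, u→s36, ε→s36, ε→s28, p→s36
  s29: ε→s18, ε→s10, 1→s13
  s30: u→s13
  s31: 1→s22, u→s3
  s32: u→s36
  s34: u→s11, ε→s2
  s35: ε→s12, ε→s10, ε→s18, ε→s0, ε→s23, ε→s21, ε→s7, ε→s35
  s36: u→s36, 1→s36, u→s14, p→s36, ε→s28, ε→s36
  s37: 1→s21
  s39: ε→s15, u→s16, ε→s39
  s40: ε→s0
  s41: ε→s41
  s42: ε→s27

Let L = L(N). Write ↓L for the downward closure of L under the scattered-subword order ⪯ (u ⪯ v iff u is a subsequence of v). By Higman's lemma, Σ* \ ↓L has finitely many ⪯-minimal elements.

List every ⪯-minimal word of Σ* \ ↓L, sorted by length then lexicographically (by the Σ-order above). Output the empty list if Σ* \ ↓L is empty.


|Q|=43, |F|=1, |δ|=92 (54 ε).
min D↑ (2 st, q0=0, F={1}): 0:1→0,p→0,u→1 1:1→1,p→1,u→1 [Hopcroft].
'u': N↓-sim [9, 7] end={s11,s14,s19,s28,s36,s38,s41} rej; 1/1 single-dels accept.
1 minimals (antichain).

A = [u].


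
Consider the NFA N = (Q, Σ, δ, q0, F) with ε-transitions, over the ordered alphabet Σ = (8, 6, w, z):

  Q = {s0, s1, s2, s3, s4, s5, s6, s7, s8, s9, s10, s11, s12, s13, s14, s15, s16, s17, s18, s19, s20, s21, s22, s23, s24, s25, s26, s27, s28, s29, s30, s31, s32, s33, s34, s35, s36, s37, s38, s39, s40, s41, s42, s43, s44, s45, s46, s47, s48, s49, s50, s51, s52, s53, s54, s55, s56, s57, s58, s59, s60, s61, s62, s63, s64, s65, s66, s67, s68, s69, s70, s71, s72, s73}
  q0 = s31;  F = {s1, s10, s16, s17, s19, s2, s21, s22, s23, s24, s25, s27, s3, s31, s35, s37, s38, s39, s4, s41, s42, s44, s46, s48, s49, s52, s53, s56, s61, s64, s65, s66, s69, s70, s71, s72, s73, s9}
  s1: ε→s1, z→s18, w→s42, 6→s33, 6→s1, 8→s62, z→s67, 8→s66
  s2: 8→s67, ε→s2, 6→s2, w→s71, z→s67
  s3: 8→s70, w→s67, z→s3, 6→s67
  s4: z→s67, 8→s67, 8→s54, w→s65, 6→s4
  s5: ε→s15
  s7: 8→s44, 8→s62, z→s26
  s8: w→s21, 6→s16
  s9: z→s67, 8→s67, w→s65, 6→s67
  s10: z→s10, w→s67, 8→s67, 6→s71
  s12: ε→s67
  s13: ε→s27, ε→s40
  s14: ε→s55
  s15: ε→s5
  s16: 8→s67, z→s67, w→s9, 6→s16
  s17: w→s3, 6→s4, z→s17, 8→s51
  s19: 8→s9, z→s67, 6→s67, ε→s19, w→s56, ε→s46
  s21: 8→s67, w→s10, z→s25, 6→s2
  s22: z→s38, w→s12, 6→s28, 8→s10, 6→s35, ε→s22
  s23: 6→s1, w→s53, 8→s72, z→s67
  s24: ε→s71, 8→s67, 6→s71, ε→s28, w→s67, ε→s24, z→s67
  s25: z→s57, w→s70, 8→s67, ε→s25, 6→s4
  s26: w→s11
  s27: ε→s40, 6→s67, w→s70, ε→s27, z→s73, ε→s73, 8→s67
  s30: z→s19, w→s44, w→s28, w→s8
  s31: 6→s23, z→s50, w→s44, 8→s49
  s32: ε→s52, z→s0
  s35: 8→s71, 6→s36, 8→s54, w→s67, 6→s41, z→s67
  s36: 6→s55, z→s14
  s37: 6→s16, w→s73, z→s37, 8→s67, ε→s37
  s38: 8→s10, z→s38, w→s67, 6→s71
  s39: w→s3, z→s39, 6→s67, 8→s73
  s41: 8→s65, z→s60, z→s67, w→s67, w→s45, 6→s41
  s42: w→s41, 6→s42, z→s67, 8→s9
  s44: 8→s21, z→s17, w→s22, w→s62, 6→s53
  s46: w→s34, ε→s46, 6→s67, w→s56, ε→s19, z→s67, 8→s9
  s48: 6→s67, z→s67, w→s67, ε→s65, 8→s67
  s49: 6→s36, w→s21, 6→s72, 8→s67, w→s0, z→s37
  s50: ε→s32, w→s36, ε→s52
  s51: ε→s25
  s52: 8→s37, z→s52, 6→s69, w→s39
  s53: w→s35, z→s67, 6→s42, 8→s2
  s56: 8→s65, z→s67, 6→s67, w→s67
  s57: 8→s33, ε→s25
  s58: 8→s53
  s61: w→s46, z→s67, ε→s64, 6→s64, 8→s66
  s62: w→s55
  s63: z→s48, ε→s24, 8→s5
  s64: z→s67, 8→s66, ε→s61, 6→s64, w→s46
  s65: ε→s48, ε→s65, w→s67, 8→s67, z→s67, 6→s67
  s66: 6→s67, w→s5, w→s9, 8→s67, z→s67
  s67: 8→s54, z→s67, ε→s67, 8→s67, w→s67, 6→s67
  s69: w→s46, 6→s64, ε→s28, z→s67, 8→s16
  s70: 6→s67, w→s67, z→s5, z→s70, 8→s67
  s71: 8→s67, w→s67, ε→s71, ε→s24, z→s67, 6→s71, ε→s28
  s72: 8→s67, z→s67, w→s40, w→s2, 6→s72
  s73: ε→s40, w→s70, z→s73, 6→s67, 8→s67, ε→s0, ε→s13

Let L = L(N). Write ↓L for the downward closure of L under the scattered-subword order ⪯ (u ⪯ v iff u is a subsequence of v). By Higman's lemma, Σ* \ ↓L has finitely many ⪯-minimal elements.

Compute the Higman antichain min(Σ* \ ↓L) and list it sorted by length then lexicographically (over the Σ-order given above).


min(Σ*\↓L) = [88, 6z, www, zw6, 6686, wz68].

|Q|=74, |F|=38, |δ|=232 (40 ε).
min D↑ (34 st, q0=0, F={5}): 0:8→1,6→2,w→3,z→4 1:8→5,6→6,w→7,z→8 2:8→6,6→9,w→10,z→5 3:8→7,6→10,w→11,z→12 4:8→8,6→13,w→14,z→4 5:8→5,6→5,w→5,z→5 6:8→5,6→6,w→15,z→5 7:8→5,6→15,w→16,z→17 8:8→5,6→18,w→19,z→8 9:8→20,6→9,w→21,z→5 10:8→15,6→21,w→22,z→5 11:8→16,6→22,w→5,z→23 12:8→17,6→24,w→25,z→12 13:8→18,6→26,w→27,z→5 14:8→19,6→5,w→25,z→14 15:8→5,6→15,w→28,z→5 16:8→5,6→28,w→5,z→16 17:8→5,6→24,w→29,z→17 18:8→5,6→18,w→30,z→5 19:8→5,6→5,w→29,z→19 20:8→5,6→5,w→30,z→5 21:8→30,6→21,w→31,z→5 22:8→28,6→31,w→5,z→5 23:8→16,6→28,w→5,z→23 24:8→5,6→24,w→32,z→5 25:8→29,6→5,w→5,z→25 26:8→20,6→26,w→27,z→5 27:8→30,6→5,w→33,z→5 28:8→5,6→28,w→5,z→5 29:8→5,6→5,w→5,z→29 30:8→5,6→5,w→32,z→5 31:8→32,6→31,w→5,z→5 32:8→5,6→5,w→5,z→5 33:8→32,6→5,w→5,z→5 [Hopcroft].
'88': run [60, 33, 3] end={s33,s54,s67} rej; 2/2 del acc.
'6z': |S_i|=[60, 37, 6] end={s14,s18,s54,s55,s60,s67} ∉↓L; 2/2 del acc.
'www': run [60, 45, 25, 5] end={s12,s45,s54,s55,s67} — reject; 3/3 single-dels accept.
'zw6': N↓-sim [60, 44, 22, 3] end={s54,s55,s67} — reject; 3/3 single-dels accept.
'6686': run [60, 37, 33, 10, 2] end={s54,s67} — reject; 4/4 del acc.
'wz68': N↓-sim [60, 45, 28, 8, 2] end={s54,s67} rej; 4/4 deletions ∈↓L.
6 minimals (antichain).


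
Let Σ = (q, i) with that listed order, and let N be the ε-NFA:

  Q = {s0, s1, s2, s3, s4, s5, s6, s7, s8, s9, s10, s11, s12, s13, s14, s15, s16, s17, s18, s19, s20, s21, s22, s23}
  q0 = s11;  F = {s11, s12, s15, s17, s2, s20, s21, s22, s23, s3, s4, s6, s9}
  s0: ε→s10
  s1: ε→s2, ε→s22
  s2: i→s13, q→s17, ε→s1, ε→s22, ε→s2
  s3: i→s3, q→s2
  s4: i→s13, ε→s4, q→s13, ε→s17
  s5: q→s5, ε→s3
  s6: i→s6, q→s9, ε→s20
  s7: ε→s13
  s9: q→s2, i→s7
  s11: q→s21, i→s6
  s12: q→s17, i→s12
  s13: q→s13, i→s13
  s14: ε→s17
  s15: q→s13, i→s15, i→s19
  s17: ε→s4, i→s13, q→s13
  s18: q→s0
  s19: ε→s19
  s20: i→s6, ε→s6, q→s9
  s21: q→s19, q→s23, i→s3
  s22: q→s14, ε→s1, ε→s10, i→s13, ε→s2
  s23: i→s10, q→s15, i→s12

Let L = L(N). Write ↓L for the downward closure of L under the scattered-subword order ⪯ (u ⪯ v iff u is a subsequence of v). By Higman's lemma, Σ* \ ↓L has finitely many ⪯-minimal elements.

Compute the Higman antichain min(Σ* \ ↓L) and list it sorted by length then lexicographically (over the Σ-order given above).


|Q|=24, |F|=13, |δ|=51 (18 ε).
min D↑ (11 st, q0=0, F={9}): 0:q→1,i→2 1:q→3,i→4 2:q→5,i→2 3:q→6,i→7 4:q→8,i→4 5:q→8,i→9 6:q→9,i→6 7:q→10,i→7 8:q→10,i→9 9:q→9,i→9 10:q→9,i→9 [Hopcroft].
'iqi': N↓-sim [19, 16, 10, 2] end={s13,s7} rej; 3/3 single-dels accept.
'qqqq': N↓-sim [19, 16, 12, 6, 1] end={s13} rej; 4/4 deletions ∈↓L.
2 minimals (antichain).

min(Σ*\↓L) = [iqi, qqqq].


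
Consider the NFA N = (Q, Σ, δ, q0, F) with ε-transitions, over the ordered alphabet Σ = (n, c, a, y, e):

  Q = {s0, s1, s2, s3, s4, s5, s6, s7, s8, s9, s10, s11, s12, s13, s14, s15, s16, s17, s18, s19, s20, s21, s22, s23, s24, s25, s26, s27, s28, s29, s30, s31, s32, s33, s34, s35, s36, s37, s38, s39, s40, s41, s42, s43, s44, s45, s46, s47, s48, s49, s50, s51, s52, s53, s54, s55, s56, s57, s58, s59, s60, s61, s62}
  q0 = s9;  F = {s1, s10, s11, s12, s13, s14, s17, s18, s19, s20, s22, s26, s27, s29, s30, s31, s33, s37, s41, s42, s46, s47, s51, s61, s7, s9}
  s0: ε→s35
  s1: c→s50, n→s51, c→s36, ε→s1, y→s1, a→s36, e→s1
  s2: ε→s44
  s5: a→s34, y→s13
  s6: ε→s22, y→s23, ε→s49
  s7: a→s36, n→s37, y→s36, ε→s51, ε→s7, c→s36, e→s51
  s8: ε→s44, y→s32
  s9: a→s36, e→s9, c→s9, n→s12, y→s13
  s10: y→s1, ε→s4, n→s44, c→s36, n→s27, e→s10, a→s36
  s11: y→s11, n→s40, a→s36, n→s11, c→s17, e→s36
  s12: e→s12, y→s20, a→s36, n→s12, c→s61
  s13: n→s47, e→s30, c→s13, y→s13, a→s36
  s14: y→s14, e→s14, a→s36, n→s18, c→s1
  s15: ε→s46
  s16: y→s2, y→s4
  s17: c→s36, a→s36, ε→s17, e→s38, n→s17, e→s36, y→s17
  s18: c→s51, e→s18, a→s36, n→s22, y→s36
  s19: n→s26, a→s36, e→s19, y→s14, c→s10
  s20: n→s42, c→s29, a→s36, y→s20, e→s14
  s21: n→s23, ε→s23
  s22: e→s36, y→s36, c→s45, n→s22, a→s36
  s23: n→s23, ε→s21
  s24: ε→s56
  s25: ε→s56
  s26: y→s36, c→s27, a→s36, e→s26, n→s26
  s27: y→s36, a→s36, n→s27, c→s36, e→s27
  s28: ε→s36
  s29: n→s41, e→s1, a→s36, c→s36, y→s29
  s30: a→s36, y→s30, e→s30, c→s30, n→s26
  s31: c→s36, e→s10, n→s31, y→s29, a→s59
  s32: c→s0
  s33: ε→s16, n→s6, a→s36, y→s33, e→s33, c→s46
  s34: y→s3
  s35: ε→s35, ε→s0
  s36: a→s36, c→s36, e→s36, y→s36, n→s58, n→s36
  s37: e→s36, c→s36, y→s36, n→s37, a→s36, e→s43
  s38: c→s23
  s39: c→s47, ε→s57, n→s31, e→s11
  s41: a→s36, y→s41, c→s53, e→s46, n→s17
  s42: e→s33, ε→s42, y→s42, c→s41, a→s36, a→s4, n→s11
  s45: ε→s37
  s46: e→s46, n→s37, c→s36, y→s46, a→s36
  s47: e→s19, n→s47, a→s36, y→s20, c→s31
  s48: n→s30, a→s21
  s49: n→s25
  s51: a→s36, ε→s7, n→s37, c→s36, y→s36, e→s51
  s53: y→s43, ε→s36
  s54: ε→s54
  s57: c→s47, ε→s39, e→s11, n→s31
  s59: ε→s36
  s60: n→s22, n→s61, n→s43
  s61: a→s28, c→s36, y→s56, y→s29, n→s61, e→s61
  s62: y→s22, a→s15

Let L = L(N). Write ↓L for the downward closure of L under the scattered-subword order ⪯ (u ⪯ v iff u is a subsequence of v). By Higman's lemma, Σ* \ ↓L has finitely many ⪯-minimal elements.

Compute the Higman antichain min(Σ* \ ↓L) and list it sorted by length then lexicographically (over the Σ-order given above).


|Q|=63, |F|=26, |δ|=196 (27 ε).
min D↑ (26 st, q0=0, F={2}): 0:n→1,c→0,a→2,y→3,e→0 1:n→1,c→4,a→2,y→5,e→1 2:n→2,c→2,a→2,y→2,e→2 3:n→6,c→3,a→2,y→3,e→7 4:n→4,c→2,a→2,y→8,e→4 5:n→9,c→8,a→2,y→5,e→10 6:n→6,c→11,a→2,y→5,e→12 7:n→13,c→7,a→2,y→7,e→7 8:n→14,c→2,a→2,y→8,e→15 9:n→16,c→14,a→2,y→9,e→17 10:n→18,c→15,a→2,y→10,e→10 11:n→11,c→2,a→2,y→8,e→19 12:n→13,c→19,a→2,y→10,e→12 13:n→13,c→20,a→2,y→2,e→13 14:n→21,c→2,a→2,y→14,e→22 15:n→23,c→2,a→2,y→15,e→15 16:n→16,c→21,a→2,y→16,e→2 17:n→24,c→22,a→2,y→17,e→17 18:n→24,c→23,a→2,y→2,e→18 19:n→20,c→2,a→2,y→15,e→19 20:n→20,c→2,a→2,y→2,e→20 21:n→21,c→2,a→2,y→21,e→2 22:n→25,c→2,a→2,y→22,e→22 23:n→25,c→2,a→2,y→2,e→23 24:n→24,c→25,a→2,y→2,e→2 25:n→25,c→2,a→2,y→2,e→2.
'a': N↓-sim [46, 5] end={s28,s36,s4,s58,s59} — reject; 1/1 deletions ∈↓L.
'ncc': run [46, 43, 26, 7] end={s21,s23,s36,s43,s50,s53,s58} ∉↓L; 3/3 deletions ∈↓L.
'yeny': run [46, 42, 30, 18, 4] end={s21,s23,s36,s58} ∉↓L; 4/4 del acc.
'nynne': N↓-sim [46, 43, 33, 28, 16, 6] end={s21,s23,s36,s38,s43,s58} — reject; 5/5 deletions ∈↓L.
4 words, ⪯-incomp.

Antichain: [a, ncc, yeny, nynne].


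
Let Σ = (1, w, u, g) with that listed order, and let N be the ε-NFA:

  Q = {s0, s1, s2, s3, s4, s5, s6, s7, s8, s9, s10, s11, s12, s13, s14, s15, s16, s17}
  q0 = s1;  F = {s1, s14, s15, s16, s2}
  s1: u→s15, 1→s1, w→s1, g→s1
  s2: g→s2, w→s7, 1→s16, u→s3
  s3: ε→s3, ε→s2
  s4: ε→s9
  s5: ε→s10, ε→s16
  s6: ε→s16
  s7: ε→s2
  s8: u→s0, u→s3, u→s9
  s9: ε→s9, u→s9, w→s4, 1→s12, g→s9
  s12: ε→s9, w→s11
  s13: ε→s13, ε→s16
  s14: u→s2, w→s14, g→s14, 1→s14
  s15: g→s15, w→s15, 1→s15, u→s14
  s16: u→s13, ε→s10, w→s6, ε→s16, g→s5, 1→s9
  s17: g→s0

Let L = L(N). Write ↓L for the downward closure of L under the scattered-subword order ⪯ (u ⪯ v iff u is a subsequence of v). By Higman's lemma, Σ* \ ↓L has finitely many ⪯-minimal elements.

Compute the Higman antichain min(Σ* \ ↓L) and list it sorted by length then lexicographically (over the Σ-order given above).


A = [uuu11].

|Q|=18, |F|=5, |δ|=42 (13 ε).
min D↑ (6 st, q0=0, F={5}): 0:1→0,w→0,u→1,g→0 1:1→1,w→1,u→2,g→1 2:1→2,w→2,u→3,g→2 3:1→4,w→3,u→3,g→3 4:1→5,w→4,u→4,g→4 5:1→5,w→5,u→5,g→5.
'uuu11': N↓-sim [15, 14, 13, 12, 9, 4] end={s11,s12,s4,s9} ∉↓L; 5/5 single-dels accept.
1 minimals (antichain).


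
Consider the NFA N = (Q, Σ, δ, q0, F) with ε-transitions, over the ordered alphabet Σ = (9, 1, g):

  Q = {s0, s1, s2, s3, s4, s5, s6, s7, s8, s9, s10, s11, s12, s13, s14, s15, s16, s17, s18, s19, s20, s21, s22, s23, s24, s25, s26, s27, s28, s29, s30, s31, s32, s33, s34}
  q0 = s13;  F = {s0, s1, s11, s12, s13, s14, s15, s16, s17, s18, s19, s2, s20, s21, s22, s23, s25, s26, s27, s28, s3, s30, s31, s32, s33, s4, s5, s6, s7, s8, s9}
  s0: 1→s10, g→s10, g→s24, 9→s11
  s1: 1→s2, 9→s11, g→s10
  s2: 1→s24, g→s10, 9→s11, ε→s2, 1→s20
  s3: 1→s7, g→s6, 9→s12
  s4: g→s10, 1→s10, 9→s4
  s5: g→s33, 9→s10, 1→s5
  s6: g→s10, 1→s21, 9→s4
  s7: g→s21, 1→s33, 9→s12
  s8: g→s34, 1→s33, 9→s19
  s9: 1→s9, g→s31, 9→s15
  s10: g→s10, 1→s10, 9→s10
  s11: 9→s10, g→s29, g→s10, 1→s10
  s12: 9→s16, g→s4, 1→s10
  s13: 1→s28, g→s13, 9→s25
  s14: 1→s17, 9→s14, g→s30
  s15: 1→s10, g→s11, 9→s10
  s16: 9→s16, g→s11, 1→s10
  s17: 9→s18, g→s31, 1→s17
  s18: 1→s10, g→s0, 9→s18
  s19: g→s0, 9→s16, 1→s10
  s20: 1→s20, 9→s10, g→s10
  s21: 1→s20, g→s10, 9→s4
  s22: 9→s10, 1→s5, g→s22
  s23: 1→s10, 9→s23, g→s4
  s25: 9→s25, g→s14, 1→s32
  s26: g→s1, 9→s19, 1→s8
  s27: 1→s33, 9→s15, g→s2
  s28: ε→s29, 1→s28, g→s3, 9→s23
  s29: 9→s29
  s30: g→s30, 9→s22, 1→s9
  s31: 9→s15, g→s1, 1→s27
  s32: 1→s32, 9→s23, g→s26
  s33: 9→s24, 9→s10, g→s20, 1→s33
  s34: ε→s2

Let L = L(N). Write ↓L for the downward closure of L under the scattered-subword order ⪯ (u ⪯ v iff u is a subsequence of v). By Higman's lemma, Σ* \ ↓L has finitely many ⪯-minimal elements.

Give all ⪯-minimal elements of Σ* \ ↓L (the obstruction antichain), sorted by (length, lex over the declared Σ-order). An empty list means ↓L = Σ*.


|Q|=35, |F|=31, |δ|=104 (3 ε).
min D↑ (32 st, q0=0, F={10}): 0:9→1,1→2,g→0 1:9→1,1→3,g→4 2:9→5,1→2,g→6 3:9→5,1→3,g→7 4:9→4,1→8,g→9 5:9→5,1→10,g→11 6:9→12,1→13,g→14 7:9→15,1→16,g→17 8:9→18,1→8,g→19 9:9→20,1→21,g→9 10:9→10,1→10,g→10 11:9→11,1→10,g→10 12:9→22,1→10,g→11 13:9→12,1→23,g→24 14:9→11,1→24,g→10 15:9→22,1→10,g→25 16:9→15,1→23,g→26 17:9→27,1→26,g→10 18:9→18,1→10,g→25 19:9→28,1→29,g→17 20:9→10,1→30,g→20 21:9→28,1→21,g→19 22:9→22,1→10,g→27 23:9→10,1→23,g→31 24:9→11,1→31,g→10 25:9→27,1→10,g→10 26:9→27,1→31,g→10 27:9→10,1→10,g→10 28:9→10,1→10,g→27 29:9→28,1→23,g→26 30:9→10,1→30,g→23 31:9→10,1→31,g→10 [Hopcroft].
'191': N↓-sim [35, 30, 12, 1] end={s10} rej; 3/3 single-dels accept.
'19gg': N↓-sim [35, 30, 12, 6, 3] end={s10,s24,s29} — reject; 4/4 del acc.
'1ggg': N↓-sim [35, 30, 23, 12, 3] end={s10,s24,s29} ∉↓L; 4/4 del acc.
'9gg99': |S_i|=[35, 29, 25, 17, 9, 3] end={s10,s24,s29} rej; 5/5 del acc.
'1g119': N↓-sim [35, 30, 23, 18, 4, 2] end={s10,s24} — reject; 5/5 del acc.
'1g99g9': run [35, 30, 23, 10, 5, 3, 2] end={s10,s29} rej; 6/6 deletions ∈↓L.
6 words, ⪯-incomp.

A = [191, 19gg, 1ggg, 9gg99, 1g119, 1g99g9].
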